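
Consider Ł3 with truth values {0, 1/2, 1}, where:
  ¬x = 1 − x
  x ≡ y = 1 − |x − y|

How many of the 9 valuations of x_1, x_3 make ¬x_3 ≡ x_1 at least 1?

3

x_1 = 0, x_3 = 0 ↦ 0  <
x_1 = 0, x_3 = 1/2 ↦ 1/2  <
x_1 = 0, x_3 = 1 ↦ 1  ≥
x_1 = 1/2, x_3 = 0 ↦ 1/2  <
x_1 = 1/2, x_3 = 1/2 ↦ 1  ≥
x_1 = 1/2, x_3 = 1 ↦ 1/2  <
x_1 = 1, x_3 = 0 ↦ 1  ≥
x_1 = 1, x_3 = 1/2 ↦ 1/2  <
x_1 = 1, x_3 = 1 ↦ 0  <
So 3 of the 9 assignments meet the threshold.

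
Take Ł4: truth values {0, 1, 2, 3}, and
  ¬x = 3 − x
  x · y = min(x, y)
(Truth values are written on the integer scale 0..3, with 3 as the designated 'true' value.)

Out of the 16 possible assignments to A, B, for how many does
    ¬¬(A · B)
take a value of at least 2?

A = 0, B = 0 ↦ 0  <
A = 0, B = 1 ↦ 0  <
A = 0, B = 2 ↦ 0  <
A = 0, B = 3 ↦ 0  <
A = 1, B = 0 ↦ 0  <
A = 1, B = 1 ↦ 1  <
A = 1, B = 2 ↦ 1  <
A = 1, B = 3 ↦ 1  <
A = 2, B = 0 ↦ 0  <
A = 2, B = 1 ↦ 1  <
A = 2, B = 2 ↦ 2  ≥
A = 2, B = 3 ↦ 2  ≥
A = 3, B = 0 ↦ 0  <
A = 3, B = 1 ↦ 1  <
A = 3, B = 2 ↦ 2  ≥
A = 3, B = 3 ↦ 3  ≥
So 4 of the 16 assignments meet the threshold.

4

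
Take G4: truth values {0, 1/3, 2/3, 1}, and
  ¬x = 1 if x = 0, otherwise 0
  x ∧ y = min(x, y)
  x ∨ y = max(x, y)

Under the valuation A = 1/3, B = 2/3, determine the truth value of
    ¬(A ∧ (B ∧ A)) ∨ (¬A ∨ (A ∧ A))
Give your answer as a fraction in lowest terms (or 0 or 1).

1/3

B ∧ A = 2/3 ∧ 1/3 = 1/3
A ∧ (B ∧ A) = 1/3 ∧ 1/3 = 1/3
¬(A ∧ (B ∧ A)) = ¬1/3 = 0
¬A = ¬1/3 = 0
A ∧ A = 1/3 ∧ 1/3 = 1/3
¬A ∨ (A ∧ A) = 0 ∨ 1/3 = 1/3
¬(A ∧ (B ∧ A)) ∨ (¬A ∨ (A ∧ A)) = 0 ∨ 1/3 = 1/3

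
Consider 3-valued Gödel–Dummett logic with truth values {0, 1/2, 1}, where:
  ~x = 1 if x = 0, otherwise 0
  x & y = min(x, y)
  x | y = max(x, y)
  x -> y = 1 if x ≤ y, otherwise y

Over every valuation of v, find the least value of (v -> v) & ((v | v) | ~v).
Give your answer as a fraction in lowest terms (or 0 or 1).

1/2

Take v = 1/2:
v -> v = 1/2 -> 1/2 = 1
v | v = 1/2 | 1/2 = 1/2
~v = ~1/2 = 0
(v | v) | ~v = 1/2 | 0 = 1/2
(v -> v) & ((v | v) | ~v) = 1 & 1/2 = 1/2
No assignment yields a value below 1/2, so this is the minimum.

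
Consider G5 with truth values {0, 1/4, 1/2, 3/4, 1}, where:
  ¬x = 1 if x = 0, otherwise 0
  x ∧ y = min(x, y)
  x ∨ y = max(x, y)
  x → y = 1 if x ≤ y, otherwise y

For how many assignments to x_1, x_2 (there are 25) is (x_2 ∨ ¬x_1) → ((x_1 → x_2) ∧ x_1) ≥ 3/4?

15

value 1: 14 assignments (counts)
value 3/4: 1 assignment (counts)
value 1/2: 2 assignments
value 1/4: 3 assignments
value 0: 5 assignments
So 15 of the 25 assignments meet the threshold.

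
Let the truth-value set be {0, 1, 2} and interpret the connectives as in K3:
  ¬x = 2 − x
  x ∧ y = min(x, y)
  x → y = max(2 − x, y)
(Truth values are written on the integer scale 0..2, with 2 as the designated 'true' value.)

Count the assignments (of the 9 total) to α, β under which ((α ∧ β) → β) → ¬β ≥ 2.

3

α = 0, β = 0 ↦ 2  ≥
α = 0, β = 1 ↦ 1  <
α = 0, β = 2 ↦ 0  <
α = 1, β = 0 ↦ 2  ≥
α = 1, β = 1 ↦ 1  <
α = 1, β = 2 ↦ 0  <
α = 2, β = 0 ↦ 2  ≥
α = 2, β = 1 ↦ 1  <
α = 2, β = 2 ↦ 0  <
So 3 of the 9 assignments meet the threshold.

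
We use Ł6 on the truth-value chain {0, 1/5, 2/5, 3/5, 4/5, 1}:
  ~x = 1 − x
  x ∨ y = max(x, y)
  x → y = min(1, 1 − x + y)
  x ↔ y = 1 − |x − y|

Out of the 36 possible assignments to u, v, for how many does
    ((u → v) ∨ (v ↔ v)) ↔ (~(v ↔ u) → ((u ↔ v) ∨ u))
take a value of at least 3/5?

value 1: 30 assignments (counts)
value 4/5: 3 assignments (counts)
value 2/5: 2 assignments
value 0: 1 assignment
So 33 of the 36 assignments meet the threshold.

33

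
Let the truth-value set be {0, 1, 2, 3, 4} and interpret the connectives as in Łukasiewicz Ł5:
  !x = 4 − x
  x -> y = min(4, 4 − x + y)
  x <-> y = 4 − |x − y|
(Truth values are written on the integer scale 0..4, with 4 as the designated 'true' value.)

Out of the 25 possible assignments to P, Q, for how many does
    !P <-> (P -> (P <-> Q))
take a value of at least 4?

6

value 4: 6 assignments (counts)
value 3: 7 assignments
value 2: 7 assignments
value 1: 4 assignments
value 0: 1 assignment
So 6 of the 25 assignments meet the threshold.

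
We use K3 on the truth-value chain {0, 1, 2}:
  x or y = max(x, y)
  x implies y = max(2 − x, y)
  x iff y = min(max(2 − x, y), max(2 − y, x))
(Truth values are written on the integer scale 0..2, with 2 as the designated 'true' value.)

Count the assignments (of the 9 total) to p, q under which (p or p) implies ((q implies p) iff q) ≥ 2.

p = 0, q = 0 ↦ 2  ≥
p = 0, q = 1 ↦ 2  ≥
p = 0, q = 2 ↦ 2  ≥
p = 1, q = 0 ↦ 1  <
p = 1, q = 1 ↦ 1  <
p = 1, q = 2 ↦ 1  <
p = 2, q = 0 ↦ 0  <
p = 2, q = 1 ↦ 1  <
p = 2, q = 2 ↦ 2  ≥
So 4 of the 9 assignments meet the threshold.

4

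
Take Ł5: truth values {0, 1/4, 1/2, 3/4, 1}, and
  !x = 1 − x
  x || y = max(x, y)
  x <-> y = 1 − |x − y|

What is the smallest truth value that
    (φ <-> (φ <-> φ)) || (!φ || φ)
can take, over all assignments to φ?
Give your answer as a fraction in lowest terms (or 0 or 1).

1/2

Take φ = 1/2:
φ <-> φ = 1/2 <-> 1/2 = 1
φ <-> (φ <-> φ) = 1/2 <-> 1 = 1/2
!φ = !1/2 = 1/2
!φ || φ = 1/2 || 1/2 = 1/2
(φ <-> (φ <-> φ)) || (!φ || φ) = 1/2 || 1/2 = 1/2
No assignment yields a value below 1/2, so this is the minimum.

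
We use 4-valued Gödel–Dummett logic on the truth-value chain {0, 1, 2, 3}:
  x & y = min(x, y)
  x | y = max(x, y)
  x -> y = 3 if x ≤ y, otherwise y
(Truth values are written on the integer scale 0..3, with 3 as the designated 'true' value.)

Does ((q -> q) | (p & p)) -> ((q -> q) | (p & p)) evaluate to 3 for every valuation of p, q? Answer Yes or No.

Yes

p = 0, q = 0 ↦ 3
p = 0, q = 1 ↦ 3
p = 0, q = 2 ↦ 3
p = 0, q = 3 ↦ 3
p = 1, q = 0 ↦ 3
p = 1, q = 1 ↦ 3
p = 1, q = 2 ↦ 3
p = 1, q = 3 ↦ 3
p = 2, q = 0 ↦ 3
p = 2, q = 1 ↦ 3
p = 2, q = 2 ↦ 3
p = 2, q = 3 ↦ 3
p = 3, q = 0 ↦ 3
p = 3, q = 1 ↦ 3
p = 3, q = 2 ↦ 3
p = 3, q = 3 ↦ 3
Every assignment gives a value ≥ 3.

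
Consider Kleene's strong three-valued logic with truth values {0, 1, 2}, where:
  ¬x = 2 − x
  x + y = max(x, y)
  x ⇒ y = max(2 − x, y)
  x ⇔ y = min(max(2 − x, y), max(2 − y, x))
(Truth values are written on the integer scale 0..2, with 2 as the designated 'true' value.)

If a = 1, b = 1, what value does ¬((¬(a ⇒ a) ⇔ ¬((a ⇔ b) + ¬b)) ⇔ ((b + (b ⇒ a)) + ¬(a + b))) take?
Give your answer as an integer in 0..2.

a ⇒ a = 1 ⇒ 1 = 1
¬(a ⇒ a) = ¬1 = 1
a ⇔ b = 1 ⇔ 1 = 1
¬b = ¬1 = 1
(a ⇔ b) + ¬b = 1 + 1 = 1
¬((a ⇔ b) + ¬b) = ¬1 = 1
¬(a ⇒ a) ⇔ ¬((a ⇔ b) + ¬b) = 1 ⇔ 1 = 1
b ⇒ a = 1 ⇒ 1 = 1
b + (b ⇒ a) = 1 + 1 = 1
a + b = 1 + 1 = 1
¬(a + b) = ¬1 = 1
(b + (b ⇒ a)) + ¬(a + b) = 1 + 1 = 1
(¬(a ⇒ a) ⇔ ¬((a ⇔ b) + ¬b)) ⇔ ((b + (b ⇒ a)) + ¬(a + b)) = 1 ⇔ 1 = 1
¬((¬(a ⇒ a) ⇔ ¬((a ⇔ b) + ¬b)) ⇔ ((b + (b ⇒ a)) + ¬(a + b))) = ¬1 = 1

1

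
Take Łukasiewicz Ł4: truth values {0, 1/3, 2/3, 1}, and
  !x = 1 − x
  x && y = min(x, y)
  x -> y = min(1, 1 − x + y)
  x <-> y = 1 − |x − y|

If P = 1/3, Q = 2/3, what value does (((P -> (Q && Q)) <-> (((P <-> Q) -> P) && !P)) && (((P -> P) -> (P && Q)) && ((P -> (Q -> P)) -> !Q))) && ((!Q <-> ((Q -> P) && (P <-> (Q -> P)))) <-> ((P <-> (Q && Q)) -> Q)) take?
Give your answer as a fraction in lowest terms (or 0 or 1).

Q && Q = 2/3 && 2/3 = 2/3
P -> (Q && Q) = 1/3 -> 2/3 = 1
P <-> Q = 1/3 <-> 2/3 = 2/3
(P <-> Q) -> P = 2/3 -> 1/3 = 2/3
!P = !1/3 = 2/3
((P <-> Q) -> P) && !P = 2/3 && 2/3 = 2/3
(P -> (Q && Q)) <-> (((P <-> Q) -> P) && !P) = 1 <-> 2/3 = 2/3
P -> P = 1/3 -> 1/3 = 1
P && Q = 1/3 && 2/3 = 1/3
(P -> P) -> (P && Q) = 1 -> 1/3 = 1/3
Q -> P = 2/3 -> 1/3 = 2/3
P -> (Q -> P) = 1/3 -> 2/3 = 1
!Q = !2/3 = 1/3
(P -> (Q -> P)) -> !Q = 1 -> 1/3 = 1/3
((P -> P) -> (P && Q)) && ((P -> (Q -> P)) -> !Q) = 1/3 && 1/3 = 1/3
((P -> (Q && Q)) <-> (((P <-> Q) -> P) && !P)) && (((P -> P) -> (P && Q)) && ((P -> (Q -> P)) -> !Q)) = 2/3 && 1/3 = 1/3
!Q = !2/3 = 1/3
Q -> P = 2/3 -> 1/3 = 2/3
Q -> P = 2/3 -> 1/3 = 2/3
P <-> (Q -> P) = 1/3 <-> 2/3 = 2/3
(Q -> P) && (P <-> (Q -> P)) = 2/3 && 2/3 = 2/3
!Q <-> ((Q -> P) && (P <-> (Q -> P))) = 1/3 <-> 2/3 = 2/3
Q && Q = 2/3 && 2/3 = 2/3
P <-> (Q && Q) = 1/3 <-> 2/3 = 2/3
(P <-> (Q && Q)) -> Q = 2/3 -> 2/3 = 1
(!Q <-> ((Q -> P) && (P <-> (Q -> P)))) <-> ((P <-> (Q && Q)) -> Q) = 2/3 <-> 1 = 2/3
(((P -> (Q && Q)) <-> (((P <-> Q) -> P) && !P)) && (((P -> P) -> (P && Q)) && ((P -> (Q -> P)) -> !Q))) && ((!Q <-> ((Q -> P) && (P <-> (Q -> P)))) <-> ((P <-> (Q && Q)) -> Q)) = 1/3 && 2/3 = 1/3

1/3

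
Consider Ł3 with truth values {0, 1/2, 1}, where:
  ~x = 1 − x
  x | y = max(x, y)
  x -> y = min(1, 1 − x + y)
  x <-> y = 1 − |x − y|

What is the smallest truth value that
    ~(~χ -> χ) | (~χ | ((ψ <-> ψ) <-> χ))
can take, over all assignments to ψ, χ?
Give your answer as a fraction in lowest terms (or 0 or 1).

Take ψ = 0, χ = 1/2:
~χ = ~1/2 = 1/2
~χ -> χ = 1/2 -> 1/2 = 1
~(~χ -> χ) = ~1 = 0
~χ = ~1/2 = 1/2
ψ <-> ψ = 0 <-> 0 = 1
(ψ <-> ψ) <-> χ = 1 <-> 1/2 = 1/2
~χ | ((ψ <-> ψ) <-> χ) = 1/2 | 1/2 = 1/2
~(~χ -> χ) | (~χ | ((ψ <-> ψ) <-> χ)) = 0 | 1/2 = 1/2
No assignment yields a value below 1/2, so this is the minimum.

1/2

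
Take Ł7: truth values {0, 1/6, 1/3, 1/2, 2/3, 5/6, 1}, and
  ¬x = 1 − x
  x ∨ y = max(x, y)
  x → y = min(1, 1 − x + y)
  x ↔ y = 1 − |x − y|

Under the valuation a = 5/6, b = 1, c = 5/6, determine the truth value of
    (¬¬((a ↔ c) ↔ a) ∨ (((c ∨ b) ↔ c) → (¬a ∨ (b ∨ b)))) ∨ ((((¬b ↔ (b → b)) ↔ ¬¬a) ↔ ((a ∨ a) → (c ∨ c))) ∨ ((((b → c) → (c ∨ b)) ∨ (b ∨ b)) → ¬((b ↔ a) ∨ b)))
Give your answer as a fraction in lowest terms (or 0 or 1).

1

a ↔ c = 5/6 ↔ 5/6 = 1
(a ↔ c) ↔ a = 1 ↔ 5/6 = 5/6
¬((a ↔ c) ↔ a) = ¬5/6 = 1/6
¬¬((a ↔ c) ↔ a) = ¬1/6 = 5/6
c ∨ b = 5/6 ∨ 1 = 1
(c ∨ b) ↔ c = 1 ↔ 5/6 = 5/6
¬a = ¬5/6 = 1/6
b ∨ b = 1 ∨ 1 = 1
¬a ∨ (b ∨ b) = 1/6 ∨ 1 = 1
((c ∨ b) ↔ c) → (¬a ∨ (b ∨ b)) = 5/6 → 1 = 1
¬¬((a ↔ c) ↔ a) ∨ (((c ∨ b) ↔ c) → (¬a ∨ (b ∨ b))) = 5/6 ∨ 1 = 1
¬b = ¬1 = 0
b → b = 1 → 1 = 1
¬b ↔ (b → b) = 0 ↔ 1 = 0
¬a = ¬5/6 = 1/6
¬¬a = ¬1/6 = 5/6
(¬b ↔ (b → b)) ↔ ¬¬a = 0 ↔ 5/6 = 1/6
a ∨ a = 5/6 ∨ 5/6 = 5/6
c ∨ c = 5/6 ∨ 5/6 = 5/6
(a ∨ a) → (c ∨ c) = 5/6 → 5/6 = 1
((¬b ↔ (b → b)) ↔ ¬¬a) ↔ ((a ∨ a) → (c ∨ c)) = 1/6 ↔ 1 = 1/6
b → c = 1 → 5/6 = 5/6
c ∨ b = 5/6 ∨ 1 = 1
(b → c) → (c ∨ b) = 5/6 → 1 = 1
b ∨ b = 1 ∨ 1 = 1
((b → c) → (c ∨ b)) ∨ (b ∨ b) = 1 ∨ 1 = 1
b ↔ a = 1 ↔ 5/6 = 5/6
(b ↔ a) ∨ b = 5/6 ∨ 1 = 1
¬((b ↔ a) ∨ b) = ¬1 = 0
(((b → c) → (c ∨ b)) ∨ (b ∨ b)) → ¬((b ↔ a) ∨ b) = 1 → 0 = 0
(((¬b ↔ (b → b)) ↔ ¬¬a) ↔ ((a ∨ a) → (c ∨ c))) ∨ ((((b → c) → (c ∨ b)) ∨ (b ∨ b)) → ¬((b ↔ a) ∨ b)) = 1/6 ∨ 0 = 1/6
(¬¬((a ↔ c) ↔ a) ∨ (((c ∨ b) ↔ c) → (¬a ∨ (b ∨ b)))) ∨ ((((¬b ↔ (b → b)) ↔ ¬¬a) ↔ ((a ∨ a) → (c ∨ c))) ∨ ((((b → c) → (c ∨ b)) ∨ (b ∨ b)) → ¬((b ↔ a) ∨ b))) = 1 ∨ 1/6 = 1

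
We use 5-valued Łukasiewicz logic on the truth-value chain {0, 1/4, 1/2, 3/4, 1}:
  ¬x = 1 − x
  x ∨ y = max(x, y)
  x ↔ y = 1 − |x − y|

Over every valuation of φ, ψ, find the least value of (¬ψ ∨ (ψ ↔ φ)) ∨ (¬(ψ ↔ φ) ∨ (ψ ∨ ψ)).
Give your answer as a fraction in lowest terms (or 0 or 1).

1/2

Take φ = 0, ψ = 1/2:
¬ψ = ¬1/2 = 1/2
ψ ↔ φ = 1/2 ↔ 0 = 1/2
¬ψ ∨ (ψ ↔ φ) = 1/2 ∨ 1/2 = 1/2
ψ ↔ φ = 1/2 ↔ 0 = 1/2
¬(ψ ↔ φ) = ¬1/2 = 1/2
ψ ∨ ψ = 1/2 ∨ 1/2 = 1/2
¬(ψ ↔ φ) ∨ (ψ ∨ ψ) = 1/2 ∨ 1/2 = 1/2
(¬ψ ∨ (ψ ↔ φ)) ∨ (¬(ψ ↔ φ) ∨ (ψ ∨ ψ)) = 1/2 ∨ 1/2 = 1/2
No assignment yields a value below 1/2, so this is the minimum.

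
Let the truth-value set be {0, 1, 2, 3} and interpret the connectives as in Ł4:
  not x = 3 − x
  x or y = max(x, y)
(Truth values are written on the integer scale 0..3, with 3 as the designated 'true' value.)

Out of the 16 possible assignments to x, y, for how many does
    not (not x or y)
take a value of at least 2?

4

x = 0, y = 0 ↦ 0  <
x = 0, y = 1 ↦ 0  <
x = 0, y = 2 ↦ 0  <
x = 0, y = 3 ↦ 0  <
x = 1, y = 0 ↦ 1  <
x = 1, y = 1 ↦ 1  <
x = 1, y = 2 ↦ 1  <
x = 1, y = 3 ↦ 0  <
x = 2, y = 0 ↦ 2  ≥
x = 2, y = 1 ↦ 2  ≥
x = 2, y = 2 ↦ 1  <
x = 2, y = 3 ↦ 0  <
x = 3, y = 0 ↦ 3  ≥
x = 3, y = 1 ↦ 2  ≥
x = 3, y = 2 ↦ 1  <
x = 3, y = 3 ↦ 0  <
So 4 of the 16 assignments meet the threshold.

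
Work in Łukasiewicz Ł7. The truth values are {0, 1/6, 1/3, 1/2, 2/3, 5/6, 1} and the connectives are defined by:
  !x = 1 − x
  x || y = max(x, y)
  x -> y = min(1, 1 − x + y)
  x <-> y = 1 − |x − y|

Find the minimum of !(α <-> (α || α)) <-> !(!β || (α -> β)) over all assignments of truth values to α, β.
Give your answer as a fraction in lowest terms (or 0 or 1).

1/2

Take α = 1, β = 1/2:
α || α = 1 || 1 = 1
α <-> (α || α) = 1 <-> 1 = 1
!(α <-> (α || α)) = !1 = 0
!β = !1/2 = 1/2
α -> β = 1 -> 1/2 = 1/2
!β || (α -> β) = 1/2 || 1/2 = 1/2
!(!β || (α -> β)) = !1/2 = 1/2
!(α <-> (α || α)) <-> !(!β || (α -> β)) = 0 <-> 1/2 = 1/2
No assignment yields a value below 1/2, so this is the minimum.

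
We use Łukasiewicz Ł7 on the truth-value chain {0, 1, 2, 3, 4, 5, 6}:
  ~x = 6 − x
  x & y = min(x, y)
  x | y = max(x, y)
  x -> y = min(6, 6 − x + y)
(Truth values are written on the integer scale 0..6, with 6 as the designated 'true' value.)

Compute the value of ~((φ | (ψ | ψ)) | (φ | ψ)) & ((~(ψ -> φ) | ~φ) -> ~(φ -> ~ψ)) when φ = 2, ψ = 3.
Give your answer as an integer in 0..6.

ψ | ψ = 3 | 3 = 3
φ | (ψ | ψ) = 2 | 3 = 3
φ | ψ = 2 | 3 = 3
(φ | (ψ | ψ)) | (φ | ψ) = 3 | 3 = 3
~((φ | (ψ | ψ)) | (φ | ψ)) = ~3 = 3
ψ -> φ = 3 -> 2 = 5
~(ψ -> φ) = ~5 = 1
~φ = ~2 = 4
~(ψ -> φ) | ~φ = 1 | 4 = 4
~ψ = ~3 = 3
φ -> ~ψ = 2 -> 3 = 6
~(φ -> ~ψ) = ~6 = 0
(~(ψ -> φ) | ~φ) -> ~(φ -> ~ψ) = 4 -> 0 = 2
~((φ | (ψ | ψ)) | (φ | ψ)) & ((~(ψ -> φ) | ~φ) -> ~(φ -> ~ψ)) = 3 & 2 = 2

2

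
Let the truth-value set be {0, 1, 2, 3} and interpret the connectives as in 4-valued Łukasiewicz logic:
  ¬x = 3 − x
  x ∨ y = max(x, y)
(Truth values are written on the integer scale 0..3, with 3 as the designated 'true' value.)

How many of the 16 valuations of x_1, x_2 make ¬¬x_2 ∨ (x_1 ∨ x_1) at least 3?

7

x_1 = 0, x_2 = 0 ↦ 0  <
x_1 = 0, x_2 = 1 ↦ 1  <
x_1 = 0, x_2 = 2 ↦ 2  <
x_1 = 0, x_2 = 3 ↦ 3  ≥
x_1 = 1, x_2 = 0 ↦ 1  <
x_1 = 1, x_2 = 1 ↦ 1  <
x_1 = 1, x_2 = 2 ↦ 2  <
x_1 = 1, x_2 = 3 ↦ 3  ≥
x_1 = 2, x_2 = 0 ↦ 2  <
x_1 = 2, x_2 = 1 ↦ 2  <
x_1 = 2, x_2 = 2 ↦ 2  <
x_1 = 2, x_2 = 3 ↦ 3  ≥
x_1 = 3, x_2 = 0 ↦ 3  ≥
x_1 = 3, x_2 = 1 ↦ 3  ≥
x_1 = 3, x_2 = 2 ↦ 3  ≥
x_1 = 3, x_2 = 3 ↦ 3  ≥
So 7 of the 16 assignments meet the threshold.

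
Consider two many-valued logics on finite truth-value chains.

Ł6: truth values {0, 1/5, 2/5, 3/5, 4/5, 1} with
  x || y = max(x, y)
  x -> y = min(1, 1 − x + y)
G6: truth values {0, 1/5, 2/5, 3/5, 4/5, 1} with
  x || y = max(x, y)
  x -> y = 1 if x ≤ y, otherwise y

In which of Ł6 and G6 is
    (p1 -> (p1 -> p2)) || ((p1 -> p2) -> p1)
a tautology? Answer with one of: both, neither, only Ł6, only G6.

In Ł6: every assignment gives 1 — tautology.
In G6: every assignment gives 1 — tautology.

both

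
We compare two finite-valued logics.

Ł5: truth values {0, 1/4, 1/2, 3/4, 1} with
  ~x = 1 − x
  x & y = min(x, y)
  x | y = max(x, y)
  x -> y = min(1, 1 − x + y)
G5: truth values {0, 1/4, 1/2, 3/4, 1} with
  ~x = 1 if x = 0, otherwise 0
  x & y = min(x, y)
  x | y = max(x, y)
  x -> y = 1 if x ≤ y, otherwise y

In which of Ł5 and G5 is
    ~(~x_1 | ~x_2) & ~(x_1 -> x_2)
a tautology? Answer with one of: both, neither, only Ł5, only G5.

In Ł5: at x_1 = 0, x_2 = 0 the value is 0 — not a tautology.
In G5: at x_1 = 0, x_2 = 0 the value is 0 — not a tautology.

neither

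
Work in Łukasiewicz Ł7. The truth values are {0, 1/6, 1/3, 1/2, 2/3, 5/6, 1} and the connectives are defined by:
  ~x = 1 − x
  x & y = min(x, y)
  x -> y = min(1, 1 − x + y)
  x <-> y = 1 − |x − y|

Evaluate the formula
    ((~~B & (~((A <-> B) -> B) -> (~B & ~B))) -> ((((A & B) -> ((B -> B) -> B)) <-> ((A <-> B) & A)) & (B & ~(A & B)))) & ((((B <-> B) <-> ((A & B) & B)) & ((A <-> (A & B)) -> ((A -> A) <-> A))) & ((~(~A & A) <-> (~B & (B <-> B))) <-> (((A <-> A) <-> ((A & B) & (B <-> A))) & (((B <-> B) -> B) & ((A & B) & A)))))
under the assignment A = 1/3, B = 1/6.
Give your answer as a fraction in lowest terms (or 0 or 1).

1/6

~B = ~1/6 = 5/6
~~B = ~5/6 = 1/6
A <-> B = 1/3 <-> 1/6 = 5/6
(A <-> B) -> B = 5/6 -> 1/6 = 1/3
~((A <-> B) -> B) = ~1/3 = 2/3
~B = ~1/6 = 5/6
~B = ~1/6 = 5/6
~B & ~B = 5/6 & 5/6 = 5/6
~((A <-> B) -> B) -> (~B & ~B) = 2/3 -> 5/6 = 1
~~B & (~((A <-> B) -> B) -> (~B & ~B)) = 1/6 & 1 = 1/6
A & B = 1/3 & 1/6 = 1/6
B -> B = 1/6 -> 1/6 = 1
(B -> B) -> B = 1 -> 1/6 = 1/6
(A & B) -> ((B -> B) -> B) = 1/6 -> 1/6 = 1
A <-> B = 1/3 <-> 1/6 = 5/6
(A <-> B) & A = 5/6 & 1/3 = 1/3
((A & B) -> ((B -> B) -> B)) <-> ((A <-> B) & A) = 1 <-> 1/3 = 1/3
A & B = 1/3 & 1/6 = 1/6
~(A & B) = ~1/6 = 5/6
B & ~(A & B) = 1/6 & 5/6 = 1/6
(((A & B) -> ((B -> B) -> B)) <-> ((A <-> B) & A)) & (B & ~(A & B)) = 1/3 & 1/6 = 1/6
(~~B & (~((A <-> B) -> B) -> (~B & ~B))) -> ((((A & B) -> ((B -> B) -> B)) <-> ((A <-> B) & A)) & (B & ~(A & B))) = 1/6 -> 1/6 = 1
B <-> B = 1/6 <-> 1/6 = 1
A & B = 1/3 & 1/6 = 1/6
(A & B) & B = 1/6 & 1/6 = 1/6
(B <-> B) <-> ((A & B) & B) = 1 <-> 1/6 = 1/6
A & B = 1/3 & 1/6 = 1/6
A <-> (A & B) = 1/3 <-> 1/6 = 5/6
A -> A = 1/3 -> 1/3 = 1
(A -> A) <-> A = 1 <-> 1/3 = 1/3
(A <-> (A & B)) -> ((A -> A) <-> A) = 5/6 -> 1/3 = 1/2
((B <-> B) <-> ((A & B) & B)) & ((A <-> (A & B)) -> ((A -> A) <-> A)) = 1/6 & 1/2 = 1/6
~A = ~1/3 = 2/3
~A & A = 2/3 & 1/3 = 1/3
~(~A & A) = ~1/3 = 2/3
~B = ~1/6 = 5/6
B <-> B = 1/6 <-> 1/6 = 1
~B & (B <-> B) = 5/6 & 1 = 5/6
~(~A & A) <-> (~B & (B <-> B)) = 2/3 <-> 5/6 = 5/6
A <-> A = 1/3 <-> 1/3 = 1
A & B = 1/3 & 1/6 = 1/6
B <-> A = 1/6 <-> 1/3 = 5/6
(A & B) & (B <-> A) = 1/6 & 5/6 = 1/6
(A <-> A) <-> ((A & B) & (B <-> A)) = 1 <-> 1/6 = 1/6
B <-> B = 1/6 <-> 1/6 = 1
(B <-> B) -> B = 1 -> 1/6 = 1/6
A & B = 1/3 & 1/6 = 1/6
(A & B) & A = 1/6 & 1/3 = 1/6
((B <-> B) -> B) & ((A & B) & A) = 1/6 & 1/6 = 1/6
((A <-> A) <-> ((A & B) & (B <-> A))) & (((B <-> B) -> B) & ((A & B) & A)) = 1/6 & 1/6 = 1/6
(~(~A & A) <-> (~B & (B <-> B))) <-> (((A <-> A) <-> ((A & B) & (B <-> A))) & (((B <-> B) -> B) & ((A & B) & A))) = 5/6 <-> 1/6 = 1/3
(((B <-> B) <-> ((A & B) & B)) & ((A <-> (A & B)) -> ((A -> A) <-> A))) & ((~(~A & A) <-> (~B & (B <-> B))) <-> (((A <-> A) <-> ((A & B) & (B <-> A))) & (((B <-> B) -> B) & ((A & B) & A)))) = 1/6 & 1/3 = 1/6
((~~B & (~((A <-> B) -> B) -> (~B & ~B))) -> ((((A & B) -> ((B -> B) -> B)) <-> ((A <-> B) & A)) & (B & ~(A & B)))) & ((((B <-> B) <-> ((A & B) & B)) & ((A <-> (A & B)) -> ((A -> A) <-> A))) & ((~(~A & A) <-> (~B & (B <-> B))) <-> (((A <-> A) <-> ((A & B) & (B <-> A))) & (((B <-> B) -> B) & ((A & B) & A))))) = 1 & 1/6 = 1/6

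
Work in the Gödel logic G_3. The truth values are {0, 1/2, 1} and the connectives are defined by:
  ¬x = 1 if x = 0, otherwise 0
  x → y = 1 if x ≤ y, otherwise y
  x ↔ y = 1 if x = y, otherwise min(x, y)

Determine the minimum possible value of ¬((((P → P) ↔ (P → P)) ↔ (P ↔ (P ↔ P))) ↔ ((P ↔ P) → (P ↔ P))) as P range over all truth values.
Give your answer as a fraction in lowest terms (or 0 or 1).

Take P = 1/2:
P → P = 1/2 → 1/2 = 1
P → P = 1/2 → 1/2 = 1
(P → P) ↔ (P → P) = 1 ↔ 1 = 1
P ↔ P = 1/2 ↔ 1/2 = 1
P ↔ (P ↔ P) = 1/2 ↔ 1 = 1/2
((P → P) ↔ (P → P)) ↔ (P ↔ (P ↔ P)) = 1 ↔ 1/2 = 1/2
P ↔ P = 1/2 ↔ 1/2 = 1
P ↔ P = 1/2 ↔ 1/2 = 1
(P ↔ P) → (P ↔ P) = 1 → 1 = 1
(((P → P) ↔ (P → P)) ↔ (P ↔ (P ↔ P))) ↔ ((P ↔ P) → (P ↔ P)) = 1/2 ↔ 1 = 1/2
¬((((P → P) ↔ (P → P)) ↔ (P ↔ (P ↔ P))) ↔ ((P ↔ P) → (P ↔ P))) = ¬1/2 = 0
No assignment yields a value below 0, so this is the minimum.

0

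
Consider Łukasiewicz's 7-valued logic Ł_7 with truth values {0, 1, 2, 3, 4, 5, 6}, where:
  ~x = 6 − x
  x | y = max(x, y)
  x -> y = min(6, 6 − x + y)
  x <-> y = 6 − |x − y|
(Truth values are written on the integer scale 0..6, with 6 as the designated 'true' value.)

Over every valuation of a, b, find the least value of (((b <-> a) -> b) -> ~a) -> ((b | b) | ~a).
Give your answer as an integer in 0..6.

3

Take a = 3, b = 0:
b <-> a = 0 <-> 3 = 3
(b <-> a) -> b = 3 -> 0 = 3
~a = ~3 = 3
((b <-> a) -> b) -> ~a = 3 -> 3 = 6
b | b = 0 | 0 = 0
~a = ~3 = 3
(b | b) | ~a = 0 | 3 = 3
(((b <-> a) -> b) -> ~a) -> ((b | b) | ~a) = 6 -> 3 = 3
No assignment yields a value below 3, so this is the minimum.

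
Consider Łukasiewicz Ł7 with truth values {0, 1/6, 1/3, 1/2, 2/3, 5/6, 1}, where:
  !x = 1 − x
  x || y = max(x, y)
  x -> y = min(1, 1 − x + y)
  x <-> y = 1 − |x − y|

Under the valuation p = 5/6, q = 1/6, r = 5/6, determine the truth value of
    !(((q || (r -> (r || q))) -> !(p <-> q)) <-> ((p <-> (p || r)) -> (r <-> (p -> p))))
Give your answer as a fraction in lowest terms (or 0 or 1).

r || q = 5/6 || 1/6 = 5/6
r -> (r || q) = 5/6 -> 5/6 = 1
q || (r -> (r || q)) = 1/6 || 1 = 1
p <-> q = 5/6 <-> 1/6 = 1/3
!(p <-> q) = !1/3 = 2/3
(q || (r -> (r || q))) -> !(p <-> q) = 1 -> 2/3 = 2/3
p || r = 5/6 || 5/6 = 5/6
p <-> (p || r) = 5/6 <-> 5/6 = 1
p -> p = 5/6 -> 5/6 = 1
r <-> (p -> p) = 5/6 <-> 1 = 5/6
(p <-> (p || r)) -> (r <-> (p -> p)) = 1 -> 5/6 = 5/6
((q || (r -> (r || q))) -> !(p <-> q)) <-> ((p <-> (p || r)) -> (r <-> (p -> p))) = 2/3 <-> 5/6 = 5/6
!(((q || (r -> (r || q))) -> !(p <-> q)) <-> ((p <-> (p || r)) -> (r <-> (p -> p)))) = !5/6 = 1/6

1/6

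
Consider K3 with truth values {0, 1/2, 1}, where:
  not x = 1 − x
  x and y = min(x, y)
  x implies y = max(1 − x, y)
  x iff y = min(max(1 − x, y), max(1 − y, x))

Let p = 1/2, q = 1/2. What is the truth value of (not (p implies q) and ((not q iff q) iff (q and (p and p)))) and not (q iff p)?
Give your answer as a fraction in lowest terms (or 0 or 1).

p implies q = 1/2 implies 1/2 = 1/2
not (p implies q) = not 1/2 = 1/2
not q = not 1/2 = 1/2
not q iff q = 1/2 iff 1/2 = 1/2
p and p = 1/2 and 1/2 = 1/2
q and (p and p) = 1/2 and 1/2 = 1/2
(not q iff q) iff (q and (p and p)) = 1/2 iff 1/2 = 1/2
not (p implies q) and ((not q iff q) iff (q and (p and p))) = 1/2 and 1/2 = 1/2
q iff p = 1/2 iff 1/2 = 1/2
not (q iff p) = not 1/2 = 1/2
(not (p implies q) and ((not q iff q) iff (q and (p and p)))) and not (q iff p) = 1/2 and 1/2 = 1/2

1/2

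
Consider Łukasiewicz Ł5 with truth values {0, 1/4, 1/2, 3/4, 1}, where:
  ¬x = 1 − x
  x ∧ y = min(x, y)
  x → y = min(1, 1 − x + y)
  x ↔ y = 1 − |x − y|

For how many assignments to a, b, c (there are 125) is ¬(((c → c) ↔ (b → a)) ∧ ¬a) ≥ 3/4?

value 1: 30 assignments (counts)
value 3/4: 35 assignments (counts)
value 1/2: 35 assignments
value 1/4: 20 assignments
value 0: 5 assignments
So 65 of the 125 assignments meet the threshold.

65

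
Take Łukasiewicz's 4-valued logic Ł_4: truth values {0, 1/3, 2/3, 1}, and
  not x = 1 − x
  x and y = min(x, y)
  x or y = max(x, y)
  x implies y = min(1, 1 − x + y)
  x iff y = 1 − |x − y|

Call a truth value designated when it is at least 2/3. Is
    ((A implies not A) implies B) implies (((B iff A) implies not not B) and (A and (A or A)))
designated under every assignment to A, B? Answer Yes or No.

No

Counterexample: take A = 0, B = 2/3.
not A = not 0 = 1
A implies not A = 0 implies 1 = 1
(A implies not A) implies B = 1 implies 2/3 = 2/3
B iff A = 2/3 iff 0 = 1/3
not B = not 2/3 = 1/3
not not B = not 1/3 = 2/3
(B iff A) implies not not B = 1/3 implies 2/3 = 1
A or A = 0 or 0 = 0
A and (A or A) = 0 and 0 = 0
((B iff A) implies not not B) and (A and (A or A)) = 1 and 0 = 0
((A implies not A) implies B) implies (((B iff A) implies not not B) and (A and (A or A))) = 2/3 implies 0 = 1/3
This gives 1/3, which is below 2/3.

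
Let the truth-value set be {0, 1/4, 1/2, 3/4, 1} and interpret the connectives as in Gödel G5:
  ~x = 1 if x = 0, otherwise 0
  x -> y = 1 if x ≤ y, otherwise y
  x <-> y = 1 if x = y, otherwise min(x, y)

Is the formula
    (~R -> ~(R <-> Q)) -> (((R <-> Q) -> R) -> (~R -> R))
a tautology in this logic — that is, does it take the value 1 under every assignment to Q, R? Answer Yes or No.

No

Counterexample: take Q = 1/4, R = 0.
~R = ~0 = 1
R <-> Q = 0 <-> 1/4 = 0
~(R <-> Q) = ~0 = 1
~R -> ~(R <-> Q) = 1 -> 1 = 1
R <-> Q = 0 <-> 1/4 = 0
(R <-> Q) -> R = 0 -> 0 = 1
~R = ~0 = 1
~R -> R = 1 -> 0 = 0
((R <-> Q) -> R) -> (~R -> R) = 1 -> 0 = 0
(~R -> ~(R <-> Q)) -> (((R <-> Q) -> R) -> (~R -> R)) = 1 -> 0 = 0
This gives 0 ≠ 1.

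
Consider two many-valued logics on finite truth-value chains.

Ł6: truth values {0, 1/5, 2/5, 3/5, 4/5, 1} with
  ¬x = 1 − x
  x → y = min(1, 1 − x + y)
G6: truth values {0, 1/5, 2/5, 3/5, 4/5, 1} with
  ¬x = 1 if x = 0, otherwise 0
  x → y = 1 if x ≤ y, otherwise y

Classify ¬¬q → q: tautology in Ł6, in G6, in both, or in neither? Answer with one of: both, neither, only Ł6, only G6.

In Ł6: every assignment gives 1 — tautology.
In G6: at q = 1/5 the value is 1/5 — not a tautology.

only Ł6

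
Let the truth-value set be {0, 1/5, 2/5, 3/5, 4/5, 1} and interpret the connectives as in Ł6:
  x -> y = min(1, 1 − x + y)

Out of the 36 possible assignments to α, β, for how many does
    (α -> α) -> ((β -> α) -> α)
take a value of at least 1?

value 1: 11 assignments (counts)
value 4/5: 9 assignments
value 3/5: 7 assignments
value 2/5: 5 assignments
value 1/5: 3 assignments
value 0: 1 assignment
So 11 of the 36 assignments meet the threshold.

11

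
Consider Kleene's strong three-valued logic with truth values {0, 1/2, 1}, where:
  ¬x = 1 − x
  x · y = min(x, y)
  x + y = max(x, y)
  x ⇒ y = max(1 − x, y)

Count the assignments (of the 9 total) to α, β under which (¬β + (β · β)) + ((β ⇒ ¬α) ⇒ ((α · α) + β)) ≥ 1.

7

α = 0, β = 0 ↦ 1  ≥
α = 0, β = 1/2 ↦ 1/2  <
α = 0, β = 1 ↦ 1  ≥
α = 1/2, β = 0 ↦ 1  ≥
α = 1/2, β = 1/2 ↦ 1/2  <
α = 1/2, β = 1 ↦ 1  ≥
α = 1, β = 0 ↦ 1  ≥
α = 1, β = 1/2 ↦ 1  ≥
α = 1, β = 1 ↦ 1  ≥
So 7 of the 9 assignments meet the threshold.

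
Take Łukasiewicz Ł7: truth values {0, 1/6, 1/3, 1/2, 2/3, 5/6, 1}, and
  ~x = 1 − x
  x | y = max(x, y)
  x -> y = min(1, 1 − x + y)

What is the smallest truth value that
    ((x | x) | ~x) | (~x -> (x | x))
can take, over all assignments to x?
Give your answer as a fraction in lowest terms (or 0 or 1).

Take x = 1/3:
x | x = 1/3 | 1/3 = 1/3
~x = ~1/3 = 2/3
(x | x) | ~x = 1/3 | 2/3 = 2/3
~x = ~1/3 = 2/3
x | x = 1/3 | 1/3 = 1/3
~x -> (x | x) = 2/3 -> 1/3 = 2/3
((x | x) | ~x) | (~x -> (x | x)) = 2/3 | 2/3 = 2/3
No assignment yields a value below 2/3, so this is the minimum.

2/3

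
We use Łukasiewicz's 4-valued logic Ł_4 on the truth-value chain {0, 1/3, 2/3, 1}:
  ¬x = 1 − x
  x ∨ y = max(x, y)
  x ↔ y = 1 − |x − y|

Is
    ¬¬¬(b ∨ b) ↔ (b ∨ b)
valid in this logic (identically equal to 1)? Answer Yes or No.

Counterexample: take b = 0.
b ∨ b = 0 ∨ 0 = 0
¬(b ∨ b) = ¬0 = 1
¬¬(b ∨ b) = ¬1 = 0
¬¬¬(b ∨ b) = ¬0 = 1
b ∨ b = 0 ∨ 0 = 0
¬¬¬(b ∨ b) ↔ (b ∨ b) = 1 ↔ 0 = 0
This gives 0 ≠ 1.

No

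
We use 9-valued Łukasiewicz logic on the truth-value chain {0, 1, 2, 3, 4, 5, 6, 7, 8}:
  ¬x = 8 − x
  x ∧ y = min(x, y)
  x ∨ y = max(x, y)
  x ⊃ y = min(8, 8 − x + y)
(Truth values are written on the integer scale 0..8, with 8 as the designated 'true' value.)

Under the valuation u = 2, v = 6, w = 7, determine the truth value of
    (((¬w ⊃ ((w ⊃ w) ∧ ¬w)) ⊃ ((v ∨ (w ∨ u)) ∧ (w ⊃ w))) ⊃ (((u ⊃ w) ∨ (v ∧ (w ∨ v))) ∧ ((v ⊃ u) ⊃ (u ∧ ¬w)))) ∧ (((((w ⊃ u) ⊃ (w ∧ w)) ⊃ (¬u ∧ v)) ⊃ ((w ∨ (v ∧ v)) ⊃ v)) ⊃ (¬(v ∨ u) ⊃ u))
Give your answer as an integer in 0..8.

¬w = ¬7 = 1
w ⊃ w = 7 ⊃ 7 = 8
¬w = ¬7 = 1
(w ⊃ w) ∧ ¬w = 8 ∧ 1 = 1
¬w ⊃ ((w ⊃ w) ∧ ¬w) = 1 ⊃ 1 = 8
w ∨ u = 7 ∨ 2 = 7
v ∨ (w ∨ u) = 6 ∨ 7 = 7
w ⊃ w = 7 ⊃ 7 = 8
(v ∨ (w ∨ u)) ∧ (w ⊃ w) = 7 ∧ 8 = 7
(¬w ⊃ ((w ⊃ w) ∧ ¬w)) ⊃ ((v ∨ (w ∨ u)) ∧ (w ⊃ w)) = 8 ⊃ 7 = 7
u ⊃ w = 2 ⊃ 7 = 8
w ∨ v = 7 ∨ 6 = 7
v ∧ (w ∨ v) = 6 ∧ 7 = 6
(u ⊃ w) ∨ (v ∧ (w ∨ v)) = 8 ∨ 6 = 8
v ⊃ u = 6 ⊃ 2 = 4
¬w = ¬7 = 1
u ∧ ¬w = 2 ∧ 1 = 1
(v ⊃ u) ⊃ (u ∧ ¬w) = 4 ⊃ 1 = 5
((u ⊃ w) ∨ (v ∧ (w ∨ v))) ∧ ((v ⊃ u) ⊃ (u ∧ ¬w)) = 8 ∧ 5 = 5
((¬w ⊃ ((w ⊃ w) ∧ ¬w)) ⊃ ((v ∨ (w ∨ u)) ∧ (w ⊃ w))) ⊃ (((u ⊃ w) ∨ (v ∧ (w ∨ v))) ∧ ((v ⊃ u) ⊃ (u ∧ ¬w))) = 7 ⊃ 5 = 6
w ⊃ u = 7 ⊃ 2 = 3
w ∧ w = 7 ∧ 7 = 7
(w ⊃ u) ⊃ (w ∧ w) = 3 ⊃ 7 = 8
¬u = ¬2 = 6
¬u ∧ v = 6 ∧ 6 = 6
((w ⊃ u) ⊃ (w ∧ w)) ⊃ (¬u ∧ v) = 8 ⊃ 6 = 6
v ∧ v = 6 ∧ 6 = 6
w ∨ (v ∧ v) = 7 ∨ 6 = 7
(w ∨ (v ∧ v)) ⊃ v = 7 ⊃ 6 = 7
(((w ⊃ u) ⊃ (w ∧ w)) ⊃ (¬u ∧ v)) ⊃ ((w ∨ (v ∧ v)) ⊃ v) = 6 ⊃ 7 = 8
v ∨ u = 6 ∨ 2 = 6
¬(v ∨ u) = ¬6 = 2
¬(v ∨ u) ⊃ u = 2 ⊃ 2 = 8
((((w ⊃ u) ⊃ (w ∧ w)) ⊃ (¬u ∧ v)) ⊃ ((w ∨ (v ∧ v)) ⊃ v)) ⊃ (¬(v ∨ u) ⊃ u) = 8 ⊃ 8 = 8
(((¬w ⊃ ((w ⊃ w) ∧ ¬w)) ⊃ ((v ∨ (w ∨ u)) ∧ (w ⊃ w))) ⊃ (((u ⊃ w) ∨ (v ∧ (w ∨ v))) ∧ ((v ⊃ u) ⊃ (u ∧ ¬w)))) ∧ (((((w ⊃ u) ⊃ (w ∧ w)) ⊃ (¬u ∧ v)) ⊃ ((w ∨ (v ∧ v)) ⊃ v)) ⊃ (¬(v ∨ u) ⊃ u)) = 6 ∧ 8 = 6

6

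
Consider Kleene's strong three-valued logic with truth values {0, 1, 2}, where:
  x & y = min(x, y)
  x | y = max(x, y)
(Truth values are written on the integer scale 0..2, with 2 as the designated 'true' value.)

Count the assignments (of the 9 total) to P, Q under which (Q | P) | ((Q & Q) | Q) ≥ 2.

5

P = 0, Q = 0 ↦ 0  <
P = 0, Q = 1 ↦ 1  <
P = 0, Q = 2 ↦ 2  ≥
P = 1, Q = 0 ↦ 1  <
P = 1, Q = 1 ↦ 1  <
P = 1, Q = 2 ↦ 2  ≥
P = 2, Q = 0 ↦ 2  ≥
P = 2, Q = 1 ↦ 2  ≥
P = 2, Q = 2 ↦ 2  ≥
So 5 of the 9 assignments meet the threshold.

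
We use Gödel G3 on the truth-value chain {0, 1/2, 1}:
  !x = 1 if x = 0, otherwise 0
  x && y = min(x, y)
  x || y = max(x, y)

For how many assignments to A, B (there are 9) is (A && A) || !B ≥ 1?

5

A = 0, B = 0 ↦ 1  ≥
A = 0, B = 1/2 ↦ 0  <
A = 0, B = 1 ↦ 0  <
A = 1/2, B = 0 ↦ 1  ≥
A = 1/2, B = 1/2 ↦ 1/2  <
A = 1/2, B = 1 ↦ 1/2  <
A = 1, B = 0 ↦ 1  ≥
A = 1, B = 1/2 ↦ 1  ≥
A = 1, B = 1 ↦ 1  ≥
So 5 of the 9 assignments meet the threshold.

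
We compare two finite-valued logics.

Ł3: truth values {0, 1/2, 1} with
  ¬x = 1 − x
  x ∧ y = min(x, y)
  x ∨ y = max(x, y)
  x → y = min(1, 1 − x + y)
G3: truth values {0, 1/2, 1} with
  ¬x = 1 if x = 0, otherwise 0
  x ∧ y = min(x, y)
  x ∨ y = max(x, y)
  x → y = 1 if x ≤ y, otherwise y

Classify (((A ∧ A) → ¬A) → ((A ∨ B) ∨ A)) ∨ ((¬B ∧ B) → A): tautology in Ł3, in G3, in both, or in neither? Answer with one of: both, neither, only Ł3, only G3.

In Ł3: at A = 0, B = 1/2 the value is 1/2 — not a tautology.
In G3: every assignment gives 1 — tautology.

only G3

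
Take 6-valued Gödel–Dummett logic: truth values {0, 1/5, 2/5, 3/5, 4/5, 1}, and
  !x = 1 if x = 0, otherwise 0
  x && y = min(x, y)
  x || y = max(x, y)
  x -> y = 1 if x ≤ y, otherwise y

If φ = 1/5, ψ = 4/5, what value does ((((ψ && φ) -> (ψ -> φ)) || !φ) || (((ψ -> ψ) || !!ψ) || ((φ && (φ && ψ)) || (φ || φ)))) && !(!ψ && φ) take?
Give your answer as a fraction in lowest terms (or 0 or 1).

1

ψ && φ = 4/5 && 1/5 = 1/5
ψ -> φ = 4/5 -> 1/5 = 1/5
(ψ && φ) -> (ψ -> φ) = 1/5 -> 1/5 = 1
!φ = !1/5 = 0
((ψ && φ) -> (ψ -> φ)) || !φ = 1 || 0 = 1
ψ -> ψ = 4/5 -> 4/5 = 1
!ψ = !4/5 = 0
!!ψ = !0 = 1
(ψ -> ψ) || !!ψ = 1 || 1 = 1
φ && ψ = 1/5 && 4/5 = 1/5
φ && (φ && ψ) = 1/5 && 1/5 = 1/5
φ || φ = 1/5 || 1/5 = 1/5
(φ && (φ && ψ)) || (φ || φ) = 1/5 || 1/5 = 1/5
((ψ -> ψ) || !!ψ) || ((φ && (φ && ψ)) || (φ || φ)) = 1 || 1/5 = 1
(((ψ && φ) -> (ψ -> φ)) || !φ) || (((ψ -> ψ) || !!ψ) || ((φ && (φ && ψ)) || (φ || φ))) = 1 || 1 = 1
!ψ = !4/5 = 0
!ψ && φ = 0 && 1/5 = 0
!(!ψ && φ) = !0 = 1
((((ψ && φ) -> (ψ -> φ)) || !φ) || (((ψ -> ψ) || !!ψ) || ((φ && (φ && ψ)) || (φ || φ)))) && !(!ψ && φ) = 1 && 1 = 1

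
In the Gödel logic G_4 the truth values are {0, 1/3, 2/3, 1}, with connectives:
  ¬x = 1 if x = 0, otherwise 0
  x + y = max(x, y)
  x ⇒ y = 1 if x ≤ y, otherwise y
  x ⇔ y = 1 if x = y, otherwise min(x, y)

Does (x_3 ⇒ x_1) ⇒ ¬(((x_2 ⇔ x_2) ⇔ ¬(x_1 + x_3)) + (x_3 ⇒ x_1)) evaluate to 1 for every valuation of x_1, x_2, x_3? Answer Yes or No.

Counterexample: take x_1 = 0, x_2 = 0, x_3 = 0.
x_3 ⇒ x_1 = 0 ⇒ 0 = 1
x_2 ⇔ x_2 = 0 ⇔ 0 = 1
x_1 + x_3 = 0 + 0 = 0
¬(x_1 + x_3) = ¬0 = 1
(x_2 ⇔ x_2) ⇔ ¬(x_1 + x_3) = 1 ⇔ 1 = 1
((x_2 ⇔ x_2) ⇔ ¬(x_1 + x_3)) + (x_3 ⇒ x_1) = 1 + 1 = 1
¬(((x_2 ⇔ x_2) ⇔ ¬(x_1 + x_3)) + (x_3 ⇒ x_1)) = ¬1 = 0
(x_3 ⇒ x_1) ⇒ ¬(((x_2 ⇔ x_2) ⇔ ¬(x_1 + x_3)) + (x_3 ⇒ x_1)) = 1 ⇒ 0 = 0
This gives 0 ≠ 1.

No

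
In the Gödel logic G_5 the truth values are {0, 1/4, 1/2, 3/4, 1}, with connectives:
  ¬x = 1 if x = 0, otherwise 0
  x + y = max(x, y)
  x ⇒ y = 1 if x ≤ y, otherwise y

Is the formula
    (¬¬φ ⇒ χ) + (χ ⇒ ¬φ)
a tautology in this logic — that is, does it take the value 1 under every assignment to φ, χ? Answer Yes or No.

Counterexample: take φ = 1/4, χ = 1/4.
¬φ = ¬1/4 = 0
¬¬φ = ¬0 = 1
¬¬φ ⇒ χ = 1 ⇒ 1/4 = 1/4
¬φ = ¬1/4 = 0
χ ⇒ ¬φ = 1/4 ⇒ 0 = 0
(¬¬φ ⇒ χ) + (χ ⇒ ¬φ) = 1/4 + 0 = 1/4
This gives 1/4 ≠ 1.

No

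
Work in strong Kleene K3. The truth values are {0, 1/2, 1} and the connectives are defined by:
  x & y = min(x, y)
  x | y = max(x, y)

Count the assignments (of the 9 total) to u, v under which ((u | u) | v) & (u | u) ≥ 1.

3

u = 0, v = 0 ↦ 0  <
u = 0, v = 1/2 ↦ 0  <
u = 0, v = 1 ↦ 0  <
u = 1/2, v = 0 ↦ 1/2  <
u = 1/2, v = 1/2 ↦ 1/2  <
u = 1/2, v = 1 ↦ 1/2  <
u = 1, v = 0 ↦ 1  ≥
u = 1, v = 1/2 ↦ 1  ≥
u = 1, v = 1 ↦ 1  ≥
So 3 of the 9 assignments meet the threshold.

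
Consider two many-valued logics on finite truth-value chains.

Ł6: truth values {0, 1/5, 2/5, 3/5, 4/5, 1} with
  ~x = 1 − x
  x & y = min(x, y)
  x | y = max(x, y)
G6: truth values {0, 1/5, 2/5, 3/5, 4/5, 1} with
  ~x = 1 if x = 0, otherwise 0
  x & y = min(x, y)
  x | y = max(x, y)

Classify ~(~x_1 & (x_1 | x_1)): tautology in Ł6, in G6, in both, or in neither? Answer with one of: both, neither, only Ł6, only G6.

only G6

In Ł6: at x_1 = 1/5 the value is 4/5 — not a tautology.
In G6: every assignment gives 1 — tautology.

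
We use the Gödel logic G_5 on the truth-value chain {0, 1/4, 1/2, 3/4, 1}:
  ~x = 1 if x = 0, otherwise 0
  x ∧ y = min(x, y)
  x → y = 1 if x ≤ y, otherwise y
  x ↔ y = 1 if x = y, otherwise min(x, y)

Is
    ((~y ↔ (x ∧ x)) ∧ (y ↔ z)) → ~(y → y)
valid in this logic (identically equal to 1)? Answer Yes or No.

No

Counterexample: take x = 0, y = 1/4, z = 1/4.
~y = ~1/4 = 0
x ∧ x = 0 ∧ 0 = 0
~y ↔ (x ∧ x) = 0 ↔ 0 = 1
y ↔ z = 1/4 ↔ 1/4 = 1
(~y ↔ (x ∧ x)) ∧ (y ↔ z) = 1 ∧ 1 = 1
y → y = 1/4 → 1/4 = 1
~(y → y) = ~1 = 0
((~y ↔ (x ∧ x)) ∧ (y ↔ z)) → ~(y → y) = 1 → 0 = 0
This gives 0 ≠ 1.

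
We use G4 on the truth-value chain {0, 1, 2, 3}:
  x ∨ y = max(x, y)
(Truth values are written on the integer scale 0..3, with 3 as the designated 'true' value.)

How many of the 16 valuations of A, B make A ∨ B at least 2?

A = 0, B = 0 ↦ 0  <
A = 0, B = 1 ↦ 1  <
A = 0, B = 2 ↦ 2  ≥
A = 0, B = 3 ↦ 3  ≥
A = 1, B = 0 ↦ 1  <
A = 1, B = 1 ↦ 1  <
A = 1, B = 2 ↦ 2  ≥
A = 1, B = 3 ↦ 3  ≥
A = 2, B = 0 ↦ 2  ≥
A = 2, B = 1 ↦ 2  ≥
A = 2, B = 2 ↦ 2  ≥
A = 2, B = 3 ↦ 3  ≥
A = 3, B = 0 ↦ 3  ≥
A = 3, B = 1 ↦ 3  ≥
A = 3, B = 2 ↦ 3  ≥
A = 3, B = 3 ↦ 3  ≥
So 12 of the 16 assignments meet the threshold.

12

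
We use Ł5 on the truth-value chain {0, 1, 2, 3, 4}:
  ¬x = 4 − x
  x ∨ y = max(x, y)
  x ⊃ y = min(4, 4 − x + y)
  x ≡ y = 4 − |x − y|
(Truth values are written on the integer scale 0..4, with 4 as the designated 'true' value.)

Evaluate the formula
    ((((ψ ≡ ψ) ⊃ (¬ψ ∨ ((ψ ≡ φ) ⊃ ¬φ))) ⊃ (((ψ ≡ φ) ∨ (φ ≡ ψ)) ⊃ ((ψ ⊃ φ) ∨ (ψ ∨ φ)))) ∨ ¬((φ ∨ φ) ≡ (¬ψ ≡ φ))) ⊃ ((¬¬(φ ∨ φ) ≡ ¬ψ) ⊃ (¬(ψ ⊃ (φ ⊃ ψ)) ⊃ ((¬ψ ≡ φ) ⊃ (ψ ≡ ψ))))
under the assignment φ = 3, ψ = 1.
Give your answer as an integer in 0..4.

4

ψ ≡ ψ = 1 ≡ 1 = 4
¬ψ = ¬1 = 3
ψ ≡ φ = 1 ≡ 3 = 2
¬φ = ¬3 = 1
(ψ ≡ φ) ⊃ ¬φ = 2 ⊃ 1 = 3
¬ψ ∨ ((ψ ≡ φ) ⊃ ¬φ) = 3 ∨ 3 = 3
(ψ ≡ ψ) ⊃ (¬ψ ∨ ((ψ ≡ φ) ⊃ ¬φ)) = 4 ⊃ 3 = 3
ψ ≡ φ = 1 ≡ 3 = 2
φ ≡ ψ = 3 ≡ 1 = 2
(ψ ≡ φ) ∨ (φ ≡ ψ) = 2 ∨ 2 = 2
ψ ⊃ φ = 1 ⊃ 3 = 4
ψ ∨ φ = 1 ∨ 3 = 3
(ψ ⊃ φ) ∨ (ψ ∨ φ) = 4 ∨ 3 = 4
((ψ ≡ φ) ∨ (φ ≡ ψ)) ⊃ ((ψ ⊃ φ) ∨ (ψ ∨ φ)) = 2 ⊃ 4 = 4
((ψ ≡ ψ) ⊃ (¬ψ ∨ ((ψ ≡ φ) ⊃ ¬φ))) ⊃ (((ψ ≡ φ) ∨ (φ ≡ ψ)) ⊃ ((ψ ⊃ φ) ∨ (ψ ∨ φ))) = 3 ⊃ 4 = 4
φ ∨ φ = 3 ∨ 3 = 3
¬ψ = ¬1 = 3
¬ψ ≡ φ = 3 ≡ 3 = 4
(φ ∨ φ) ≡ (¬ψ ≡ φ) = 3 ≡ 4 = 3
¬((φ ∨ φ) ≡ (¬ψ ≡ φ)) = ¬3 = 1
(((ψ ≡ ψ) ⊃ (¬ψ ∨ ((ψ ≡ φ) ⊃ ¬φ))) ⊃ (((ψ ≡ φ) ∨ (φ ≡ ψ)) ⊃ ((ψ ⊃ φ) ∨ (ψ ∨ φ)))) ∨ ¬((φ ∨ φ) ≡ (¬ψ ≡ φ)) = 4 ∨ 1 = 4
φ ∨ φ = 3 ∨ 3 = 3
¬(φ ∨ φ) = ¬3 = 1
¬¬(φ ∨ φ) = ¬1 = 3
¬ψ = ¬1 = 3
¬¬(φ ∨ φ) ≡ ¬ψ = 3 ≡ 3 = 4
φ ⊃ ψ = 3 ⊃ 1 = 2
ψ ⊃ (φ ⊃ ψ) = 1 ⊃ 2 = 4
¬(ψ ⊃ (φ ⊃ ψ)) = ¬4 = 0
¬ψ = ¬1 = 3
¬ψ ≡ φ = 3 ≡ 3 = 4
ψ ≡ ψ = 1 ≡ 1 = 4
(¬ψ ≡ φ) ⊃ (ψ ≡ ψ) = 4 ⊃ 4 = 4
¬(ψ ⊃ (φ ⊃ ψ)) ⊃ ((¬ψ ≡ φ) ⊃ (ψ ≡ ψ)) = 0 ⊃ 4 = 4
(¬¬(φ ∨ φ) ≡ ¬ψ) ⊃ (¬(ψ ⊃ (φ ⊃ ψ)) ⊃ ((¬ψ ≡ φ) ⊃ (ψ ≡ ψ))) = 4 ⊃ 4 = 4
((((ψ ≡ ψ) ⊃ (¬ψ ∨ ((ψ ≡ φ) ⊃ ¬φ))) ⊃ (((ψ ≡ φ) ∨ (φ ≡ ψ)) ⊃ ((ψ ⊃ φ) ∨ (ψ ∨ φ)))) ∨ ¬((φ ∨ φ) ≡ (¬ψ ≡ φ))) ⊃ ((¬¬(φ ∨ φ) ≡ ¬ψ) ⊃ (¬(ψ ⊃ (φ ⊃ ψ)) ⊃ ((¬ψ ≡ φ) ⊃ (ψ ≡ ψ)))) = 4 ⊃ 4 = 4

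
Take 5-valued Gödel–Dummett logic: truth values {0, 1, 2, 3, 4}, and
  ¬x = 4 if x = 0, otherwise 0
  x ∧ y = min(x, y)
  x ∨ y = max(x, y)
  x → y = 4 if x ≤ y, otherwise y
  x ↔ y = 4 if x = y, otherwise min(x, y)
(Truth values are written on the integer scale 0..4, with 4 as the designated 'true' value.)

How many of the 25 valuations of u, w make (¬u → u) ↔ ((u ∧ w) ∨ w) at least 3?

9

value 4: 5 assignments (counts)
value 3: 4 assignments (counts)
value 2: 4 assignments
value 1: 4 assignments
value 0: 8 assignments
So 9 of the 25 assignments meet the threshold.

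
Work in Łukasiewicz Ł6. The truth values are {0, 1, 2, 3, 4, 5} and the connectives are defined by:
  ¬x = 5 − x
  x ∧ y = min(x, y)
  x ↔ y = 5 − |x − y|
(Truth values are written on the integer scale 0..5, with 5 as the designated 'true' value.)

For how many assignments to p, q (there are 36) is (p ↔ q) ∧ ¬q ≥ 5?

1

value 5: 1 assignment (counts)
value 4: 4 assignments
value 3: 7 assignments
value 2: 9 assignments
value 1: 8 assignments
value 0: 7 assignments
So 1 of the 36 assignments meets the threshold.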